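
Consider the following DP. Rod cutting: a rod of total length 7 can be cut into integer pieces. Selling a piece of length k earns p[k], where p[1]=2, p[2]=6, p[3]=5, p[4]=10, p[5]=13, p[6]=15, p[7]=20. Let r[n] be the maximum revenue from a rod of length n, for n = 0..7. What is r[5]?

   n    0    1    2    3    4    5    6    7
r[n]    0    2    6    8   12   14   18   20

14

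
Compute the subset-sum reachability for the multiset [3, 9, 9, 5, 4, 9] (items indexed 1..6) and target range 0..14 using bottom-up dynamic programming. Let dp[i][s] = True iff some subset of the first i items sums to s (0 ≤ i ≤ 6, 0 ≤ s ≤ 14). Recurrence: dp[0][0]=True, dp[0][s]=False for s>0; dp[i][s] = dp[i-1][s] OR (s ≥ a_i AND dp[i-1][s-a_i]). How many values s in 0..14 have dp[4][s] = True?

7

i\s   0   1   2   3   4   5   6   7   8   9  10  11  12  13  14
  0   T   F   F   F   F   F   F   F   F   F   F   F   F   F   F
  1   T   F   F   T   F   F   F   F   F   F   F   F   F   F   F
  2   T   F   F   T   F   F   F   F   F   T   F   F   T   F   F
  3   T   F   F   T   F   F   F   F   F   T   F   F   T   F   F
  4   T   F   F   T   F   T   F   F   T   T   F   F   T   F   T
  5   T   F   F   T   T   T   F   T   T   T   F   F   T   T   T
  6   T   F   F   T   T   T   F   T   T   T   F   F   T   T   T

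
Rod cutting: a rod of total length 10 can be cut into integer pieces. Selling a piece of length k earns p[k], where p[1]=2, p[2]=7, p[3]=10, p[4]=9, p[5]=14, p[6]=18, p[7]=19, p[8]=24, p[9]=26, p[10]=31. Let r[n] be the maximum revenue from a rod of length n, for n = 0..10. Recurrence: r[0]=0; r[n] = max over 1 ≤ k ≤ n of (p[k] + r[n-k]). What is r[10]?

   n    0    1    2    3    4    5    6    7    8    9   10
r[n]    0    2    7   10   14   17   21   24   28   31   35

35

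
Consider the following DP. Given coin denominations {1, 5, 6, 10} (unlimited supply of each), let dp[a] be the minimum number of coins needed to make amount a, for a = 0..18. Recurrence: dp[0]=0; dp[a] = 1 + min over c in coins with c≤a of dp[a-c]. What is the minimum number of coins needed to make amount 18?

3

 a  0  1  2  3  4  5  6  7  8  9 10 11 12 13 14 15 16 17 18
dp  0  1  2  3  4  1  1  2  3  4  1  2  2  3  4  2  2  3  3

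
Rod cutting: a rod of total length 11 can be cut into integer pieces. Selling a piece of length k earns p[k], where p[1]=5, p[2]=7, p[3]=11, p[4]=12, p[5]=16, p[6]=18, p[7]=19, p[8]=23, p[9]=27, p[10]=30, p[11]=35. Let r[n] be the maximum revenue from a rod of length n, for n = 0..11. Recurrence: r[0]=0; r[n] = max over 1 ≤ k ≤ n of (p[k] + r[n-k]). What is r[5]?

   n    0    1    2    3    4    5    6    7    8    9   10   11
r[n]    0    5   10   15   20   25   30   35   40   45   50   55

25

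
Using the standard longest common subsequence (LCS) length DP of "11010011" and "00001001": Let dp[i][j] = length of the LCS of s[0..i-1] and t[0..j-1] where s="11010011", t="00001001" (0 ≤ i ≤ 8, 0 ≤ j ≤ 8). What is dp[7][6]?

4

   ''  0  0  0  0  1  0  0  1
''  0  0  0  0  0  0  0  0  0
 1  0  0  0  0  0  1  1  1  1
 1  0  0  0  0  0  1  1  1  2
 0  0  1  1  1  1  1  2  2  2
 1  0  1  1  1  1  2  2  2  3
 0  0  1  2  2  2  2  3  3  3
 0  0  1  2  3  3  3  3  4  4
 1  0  1  2  3  3  4  4  4  5
 1  0  1  2  3  3  4  4  4  5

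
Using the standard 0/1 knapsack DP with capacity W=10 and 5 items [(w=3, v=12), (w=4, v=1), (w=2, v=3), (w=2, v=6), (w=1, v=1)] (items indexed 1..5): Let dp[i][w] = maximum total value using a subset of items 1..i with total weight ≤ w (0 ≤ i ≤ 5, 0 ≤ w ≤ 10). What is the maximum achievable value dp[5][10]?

i\w   0   1   2   3   4   5   6   7   8   9  10
  0   0   0   0   0   0   0   0   0   0   0   0
  1   0   0   0  12  12  12  12  12  12  12  12
  2   0   0   0  12  12  12  12  13  13  13  13
  3   0   0   3  12  12  15  15  15  15  16  16
  4   0   0   6  12  12  18  18  21  21  21  21
  5   0   1   6  12  13  18  19  21  22  22  22

22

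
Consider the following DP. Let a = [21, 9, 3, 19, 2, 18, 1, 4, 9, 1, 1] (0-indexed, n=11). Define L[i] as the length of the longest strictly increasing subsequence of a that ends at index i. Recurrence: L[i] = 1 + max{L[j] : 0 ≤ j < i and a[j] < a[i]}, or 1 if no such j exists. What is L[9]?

1

   i    0    1    2    3    4    5    6    7    8    9   10
a[i]   21    9    3   19    2   18    1    4    9    1    1
L[i]    1    1    1    2    1    2    1    2    3    1    1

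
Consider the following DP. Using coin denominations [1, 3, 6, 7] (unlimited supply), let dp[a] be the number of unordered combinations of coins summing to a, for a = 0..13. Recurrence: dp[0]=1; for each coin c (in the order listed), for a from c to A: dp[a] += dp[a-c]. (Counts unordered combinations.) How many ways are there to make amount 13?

13

after  coin     0     1     2     3     4     5     6     7     8     9    10    11    12    13
          1     1     1     1     1     1     1     1     1     1     1     1     1     1     1
          3     1     1     1     2     2     2     3     3     3     4     4     4     5     5
          6     1     1     1     2     2     2     4     4     4     6     6     6     9     9
          7     1     1     1     2     2     2     4     5     5     7     8     8    11    13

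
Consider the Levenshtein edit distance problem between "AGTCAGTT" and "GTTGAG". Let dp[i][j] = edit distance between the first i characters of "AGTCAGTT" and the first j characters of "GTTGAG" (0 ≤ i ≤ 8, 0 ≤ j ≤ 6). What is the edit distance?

   ''  G  T  T  G  A  G
''  0  1  2  3  4  5  6
 A  1  1  2  3  4  4  5
 G  2  1  2  3  3  4  4
 T  3  2  1  2  3  4  5
 C  4  3  2  2  3  4  5
 A  5  4  3  3  3  3  4
 G  6  5  4  4  3  4  3
 T  7  6  5  4  4  4  4
 T  8  7  6  5  5  5  5

5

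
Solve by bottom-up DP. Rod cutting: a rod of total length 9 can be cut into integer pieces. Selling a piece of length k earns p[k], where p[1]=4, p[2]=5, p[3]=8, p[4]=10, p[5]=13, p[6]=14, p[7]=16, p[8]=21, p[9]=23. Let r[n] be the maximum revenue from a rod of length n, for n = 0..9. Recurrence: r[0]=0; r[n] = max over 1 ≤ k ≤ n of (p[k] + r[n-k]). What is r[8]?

32

   n    0    1    2    3    4    5    6    7    8    9
r[n]    0    4    8   12   16   20   24   28   32   36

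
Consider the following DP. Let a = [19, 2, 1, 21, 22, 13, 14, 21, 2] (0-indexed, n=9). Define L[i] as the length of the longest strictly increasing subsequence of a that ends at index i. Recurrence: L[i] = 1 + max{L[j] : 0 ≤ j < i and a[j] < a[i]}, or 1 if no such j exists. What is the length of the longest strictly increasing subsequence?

4

   i    0    1    2    3    4    5    6    7    8
a[i]   19    2    1   21   22   13   14   21    2
L[i]    1    1    1    2    3    2    3    4    2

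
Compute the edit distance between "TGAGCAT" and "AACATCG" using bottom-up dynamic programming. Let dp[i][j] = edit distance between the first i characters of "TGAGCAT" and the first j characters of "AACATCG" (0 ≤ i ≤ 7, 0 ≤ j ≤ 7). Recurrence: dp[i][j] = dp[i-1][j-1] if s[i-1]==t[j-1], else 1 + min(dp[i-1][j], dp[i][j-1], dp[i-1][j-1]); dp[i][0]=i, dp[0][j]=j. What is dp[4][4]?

4

   ''  A  A  C  A  T  C  G
''  0  1  2  3  4  5  6  7
 T  1  1  2  3  4  4  5  6
 G  2  2  2  3  4  5  5  5
 A  3  2  2  3  3  4  5  6
 G  4  3  3  3  4  4  5  5
 C  5  4  4  3  4  5  4  5
 A  6  5  4  4  3  4  5  5
 T  7  6  5  5  4  3  4  5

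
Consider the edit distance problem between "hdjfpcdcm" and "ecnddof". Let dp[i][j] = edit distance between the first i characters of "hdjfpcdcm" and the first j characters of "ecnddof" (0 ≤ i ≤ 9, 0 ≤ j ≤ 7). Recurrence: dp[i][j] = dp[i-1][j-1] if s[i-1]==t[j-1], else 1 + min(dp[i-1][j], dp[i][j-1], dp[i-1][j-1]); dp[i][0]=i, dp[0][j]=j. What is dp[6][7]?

   ''  e  c  n  d  d  o  f
''  0  1  2  3  4  5  6  7
 h  1  1  2  3  4  5  6  7
 d  2  2  2  3  3  4  5  6
 j  3  3  3  3  4  4  5  6
 f  4  4  4  4  4  5  5  5
 p  5  5  5  5  5  5  6  6
 c  6  6  5  6  6  6  6  7
 d  7  7  6  6  6  6  7  7
 c  8  8  7  7  7  7  7  8
 m  9  9  8  8  8  8  8  8

7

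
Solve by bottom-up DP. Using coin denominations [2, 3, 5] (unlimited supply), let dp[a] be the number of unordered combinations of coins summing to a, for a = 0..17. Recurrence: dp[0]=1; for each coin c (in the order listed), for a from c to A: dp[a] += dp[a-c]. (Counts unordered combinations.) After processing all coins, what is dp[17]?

8

after  coin     0     1     2     3     4     5     6     7     8     9    10    11    12    13    14    15    16    17
          2     1     0     1     0     1     0     1     0     1     0     1     0     1     0     1     0     1     0
          3     1     0     1     1     1     1     2     1     2     2     2     2     3     2     3     3     3     3
          5     1     0     1     1     1     2     2     2     3     3     4     4     5     5     6     7     7     8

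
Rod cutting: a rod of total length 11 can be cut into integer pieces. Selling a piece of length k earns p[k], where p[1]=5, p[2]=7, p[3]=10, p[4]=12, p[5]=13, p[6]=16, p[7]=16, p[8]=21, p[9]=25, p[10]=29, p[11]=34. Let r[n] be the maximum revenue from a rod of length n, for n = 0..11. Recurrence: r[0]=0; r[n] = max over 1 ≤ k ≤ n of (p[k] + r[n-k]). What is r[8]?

   n    0    1    2    3    4    5    6    7    8    9   10   11
r[n]    0    5   10   15   20   25   30   35   40   45   50   55

40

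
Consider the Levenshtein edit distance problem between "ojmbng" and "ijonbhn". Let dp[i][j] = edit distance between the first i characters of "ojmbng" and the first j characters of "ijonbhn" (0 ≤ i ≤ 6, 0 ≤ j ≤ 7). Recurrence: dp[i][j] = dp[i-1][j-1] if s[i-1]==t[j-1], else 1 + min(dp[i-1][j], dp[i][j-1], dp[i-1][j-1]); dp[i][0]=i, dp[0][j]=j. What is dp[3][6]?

   ''  i  j  o  n  b  h  n
''  0  1  2  3  4  5  6  7
 o  1  1  2  2  3  4  5  6
 j  2  2  1  2  3  4  5  6
 m  3  3  2  2  3  4  5  6
 b  4  4  3  3  3  3  4  5
 n  5  5  4  4  3  4  4  4
 g  6  6  5  5  4  4  5  5

5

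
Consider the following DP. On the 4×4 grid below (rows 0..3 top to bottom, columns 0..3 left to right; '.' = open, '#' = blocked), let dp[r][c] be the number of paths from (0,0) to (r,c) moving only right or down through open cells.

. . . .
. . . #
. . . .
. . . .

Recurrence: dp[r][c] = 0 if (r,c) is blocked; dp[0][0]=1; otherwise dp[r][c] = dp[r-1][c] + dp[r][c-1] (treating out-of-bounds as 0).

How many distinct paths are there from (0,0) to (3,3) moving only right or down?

r\c   0   1   2   3
  0   1   1   1   1
  1   1   2   3   0
  2   1   3   6   6
  3   1   4  10  16

16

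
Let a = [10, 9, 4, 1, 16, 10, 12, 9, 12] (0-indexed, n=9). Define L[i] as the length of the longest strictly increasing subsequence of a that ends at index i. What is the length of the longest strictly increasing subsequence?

3

   i    0    1    2    3    4    5    6    7    8
a[i]   10    9    4    1   16   10   12    9   12
L[i]    1    1    1    1    2    2    3    2    3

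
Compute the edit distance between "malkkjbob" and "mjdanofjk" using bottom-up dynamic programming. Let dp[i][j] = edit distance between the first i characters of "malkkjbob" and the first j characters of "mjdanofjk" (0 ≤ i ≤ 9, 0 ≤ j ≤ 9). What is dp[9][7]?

   ''  m  j  d  a  n  o  f  j  k
''  0  1  2  3  4  5  6  7  8  9
 m  1  0  1  2  3  4  5  6  7  8
 a  2  1  1  2  2  3  4  5  6  7
 l  3  2  2  2  3  3  4  5  6  7
 k  4  3  3  3  3  4  4  5  6  6
 k  5  4  4  4  4  4  5  5  6  6
 j  6  5  4  5  5  5  5  6  5  6
 b  7  6  5  5  6  6  6  6  6  6
 o  8  7  6  6  6  7  6  7  7  7
 b  9  8  7  7  7  7  7  7  8  8

7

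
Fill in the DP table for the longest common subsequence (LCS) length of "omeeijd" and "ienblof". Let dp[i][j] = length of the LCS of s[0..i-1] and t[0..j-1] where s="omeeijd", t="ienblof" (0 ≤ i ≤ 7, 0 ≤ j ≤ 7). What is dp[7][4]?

   ''  i  e  n  b  l  o  f
''  0  0  0  0  0  0  0  0
 o  0  0  0  0  0  0  1  1
 m  0  0  0  0  0  0  1  1
 e  0  0  1  1  1  1  1  1
 e  0  0  1  1  1  1  1  1
 i  0  1  1  1  1  1  1  1
 j  0  1  1  1  1  1  1  1
 d  0  1  1  1  1  1  1  1

1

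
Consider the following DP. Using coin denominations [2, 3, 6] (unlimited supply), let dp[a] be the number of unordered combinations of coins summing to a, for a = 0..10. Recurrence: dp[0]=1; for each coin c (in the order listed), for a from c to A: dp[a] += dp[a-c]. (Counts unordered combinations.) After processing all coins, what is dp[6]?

after  coin     0     1     2     3     4     5     6     7     8     9    10
          2     1     0     1     0     1     0     1     0     1     0     1
          3     1     0     1     1     1     1     2     1     2     2     2
          6     1     0     1     1     1     1     3     1     3     3     3

3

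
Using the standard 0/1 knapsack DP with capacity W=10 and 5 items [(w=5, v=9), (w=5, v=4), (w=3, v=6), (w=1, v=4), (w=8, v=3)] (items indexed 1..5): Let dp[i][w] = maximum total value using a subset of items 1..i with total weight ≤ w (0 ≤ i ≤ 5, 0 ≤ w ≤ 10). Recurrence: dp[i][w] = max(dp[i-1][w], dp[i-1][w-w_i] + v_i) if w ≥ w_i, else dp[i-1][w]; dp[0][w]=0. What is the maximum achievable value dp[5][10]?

19

i\w   0   1   2   3   4   5   6   7   8   9  10
  0   0   0   0   0   0   0   0   0   0   0   0
  1   0   0   0   0   0   9   9   9   9   9   9
  2   0   0   0   0   0   9   9   9   9   9  13
  3   0   0   0   6   6   9   9   9  15  15  15
  4   0   4   4   6  10  10  13  13  15  19  19
  5   0   4   4   6  10  10  13  13  15  19  19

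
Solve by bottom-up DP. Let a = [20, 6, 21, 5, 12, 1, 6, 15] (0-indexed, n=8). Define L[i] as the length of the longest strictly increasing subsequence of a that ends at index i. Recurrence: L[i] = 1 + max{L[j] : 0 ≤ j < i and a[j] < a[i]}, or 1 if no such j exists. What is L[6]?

   i    0    1    2    3    4    5    6    7
a[i]   20    6   21    5   12    1    6   15
L[i]    1    1    2    1    2    1    2    3

2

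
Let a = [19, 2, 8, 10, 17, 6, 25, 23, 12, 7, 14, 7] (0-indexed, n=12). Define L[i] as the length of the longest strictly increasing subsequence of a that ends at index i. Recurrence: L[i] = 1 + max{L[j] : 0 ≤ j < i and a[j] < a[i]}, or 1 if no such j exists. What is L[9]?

   i    0    1    2    3    4    5    6    7    8    9   10   11
a[i]   19    2    8   10   17    6   25   23   12    7   14    7
L[i]    1    1    2    3    4    2    5    5    4    3    5    3

3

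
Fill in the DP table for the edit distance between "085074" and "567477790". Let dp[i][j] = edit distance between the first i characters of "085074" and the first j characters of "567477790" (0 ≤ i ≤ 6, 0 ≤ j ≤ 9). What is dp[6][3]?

   ''  5  6  7  4  7  7  7  9  0
''  0  1  2  3  4  5  6  7  8  9
 0  1  1  2  3  4  5  6  7  8  8
 8  2  2  2  3  4  5  6  7  8  9
 5  3  2  3  3  4  5  6  7  8  9
 0  4  3  3  4  4  5  6  7  8  8
 7  5  4  4  3  4  4  5  6  7  8
 4  6  5  5  4  3  4  5  6  7  8

4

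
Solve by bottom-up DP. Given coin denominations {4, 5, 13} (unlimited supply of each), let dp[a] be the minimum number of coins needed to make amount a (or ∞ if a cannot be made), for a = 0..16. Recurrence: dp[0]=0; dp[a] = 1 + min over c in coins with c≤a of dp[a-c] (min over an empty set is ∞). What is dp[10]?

2

 a  0  1  2  3  4  5  6  7  8  9 10 11 12 13 14 15 16
dp  0  -  -  -  1  1  -  -  2  2  2  -  3  1  3  3  4
(- denotes ∞ / unreachable)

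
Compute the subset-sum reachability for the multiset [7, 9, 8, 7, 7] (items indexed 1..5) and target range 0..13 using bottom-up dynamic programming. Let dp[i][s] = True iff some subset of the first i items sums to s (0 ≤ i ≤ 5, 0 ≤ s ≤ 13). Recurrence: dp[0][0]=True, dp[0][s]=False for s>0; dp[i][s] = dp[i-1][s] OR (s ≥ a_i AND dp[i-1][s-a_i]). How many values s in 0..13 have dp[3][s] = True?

4

i\s   0   1   2   3   4   5   6   7   8   9  10  11  12  13
  0   T   F   F   F   F   F   F   F   F   F   F   F   F   F
  1   T   F   F   F   F   F   F   T   F   F   F   F   F   F
  2   T   F   F   F   F   F   F   T   F   T   F   F   F   F
  3   T   F   F   F   F   F   F   T   T   T   F   F   F   F
  4   T   F   F   F   F   F   F   T   T   T   F   F   F   F
  5   T   F   F   F   F   F   F   T   T   T   F   F   F   F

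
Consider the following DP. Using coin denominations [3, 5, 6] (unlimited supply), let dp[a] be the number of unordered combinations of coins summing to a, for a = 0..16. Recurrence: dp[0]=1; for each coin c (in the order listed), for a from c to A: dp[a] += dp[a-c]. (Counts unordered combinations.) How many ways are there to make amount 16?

2

after  coin     0     1     2     3     4     5     6     7     8     9    10    11    12    13    14    15    16
          3     1     0     0     1     0     0     1     0     0     1     0     0     1     0     0     1     0
          5     1     0     0     1     0     1     1     0     1     1     1     1     1     1     1     2     1
          6     1     0     0     1     0     1     2     0     1     2     1     2     3     1     2     4     2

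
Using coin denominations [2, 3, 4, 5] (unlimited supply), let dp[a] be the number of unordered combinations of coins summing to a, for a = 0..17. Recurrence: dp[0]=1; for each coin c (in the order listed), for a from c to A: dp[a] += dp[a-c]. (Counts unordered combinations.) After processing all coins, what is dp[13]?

10

after  coin     0     1     2     3     4     5     6     7     8     9    10    11    12    13    14    15    16    17
          2     1     0     1     0     1     0     1     0     1     0     1     0     1     0     1     0     1     0
          3     1     0     1     1     1     1     2     1     2     2     2     2     3     2     3     3     3     3
          4     1     0     1     1     2     1     3     2     4     3     5     4     7     5     8     7    10     8
          5     1     0     1     1     2     2     3     3     5     5     7     7    10    10    13    14    17    18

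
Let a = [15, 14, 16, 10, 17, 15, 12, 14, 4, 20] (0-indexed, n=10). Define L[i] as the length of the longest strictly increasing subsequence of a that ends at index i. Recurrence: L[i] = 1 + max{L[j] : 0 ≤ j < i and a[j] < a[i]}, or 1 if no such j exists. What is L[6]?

2

   i    0    1    2    3    4    5    6    7    8    9
a[i]   15   14   16   10   17   15   12   14    4   20
L[i]    1    1    2    1    3    2    2    3    1    4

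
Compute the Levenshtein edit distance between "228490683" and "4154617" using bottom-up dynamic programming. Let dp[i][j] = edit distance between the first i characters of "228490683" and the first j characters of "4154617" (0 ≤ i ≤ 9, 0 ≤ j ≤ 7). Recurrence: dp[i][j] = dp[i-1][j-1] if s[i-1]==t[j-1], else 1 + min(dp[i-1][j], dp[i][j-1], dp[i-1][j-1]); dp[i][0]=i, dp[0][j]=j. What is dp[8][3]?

7

   ''  4  1  5  4  6  1  7
''  0  1  2  3  4  5  6  7
 2  1  1  2  3  4  5  6  7
 2  2  2  2  3  4  5  6  7
 8  3  3  3  3  4  5  6  7
 4  4  3  4  4  3  4  5  6
 9  5  4  4  5  4  4  5  6
 0  6  5  5  5  5  5  5  6
 6  7  6  6  6  6  5  6  6
 8  8  7  7  7  7  6  6  7
 3  9  8  8  8  8  7  7  7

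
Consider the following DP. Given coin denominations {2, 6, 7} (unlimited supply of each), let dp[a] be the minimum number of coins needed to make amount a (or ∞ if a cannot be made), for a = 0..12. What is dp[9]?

 a  0  1  2  3  4  5  6  7  8  9 10 11 12
dp  0  -  1  -  2  -  1  1  2  2  3  3  2
(- denotes ∞ / unreachable)

2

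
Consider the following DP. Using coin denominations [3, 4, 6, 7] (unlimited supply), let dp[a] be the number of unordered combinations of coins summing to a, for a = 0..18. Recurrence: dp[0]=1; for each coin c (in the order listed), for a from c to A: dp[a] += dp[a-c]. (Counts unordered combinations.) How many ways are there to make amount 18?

8

after  coin     0     1     2     3     4     5     6     7     8     9    10    11    12    13    14    15    16    17    18
          3     1     0     0     1     0     0     1     0     0     1     0     0     1     0     0     1     0     0     1
          4     1     0     0     1     1     0     1     1     1     1     1     1     2     1     1     2     2     1     2
          6     1     0     0     1     1     0     2     1     1     2     2     1     4     2     2     4     4     2     6
          7     1     0     0     1     1     0     2     2     1     2     3     2     4     4     4     5     6     5     8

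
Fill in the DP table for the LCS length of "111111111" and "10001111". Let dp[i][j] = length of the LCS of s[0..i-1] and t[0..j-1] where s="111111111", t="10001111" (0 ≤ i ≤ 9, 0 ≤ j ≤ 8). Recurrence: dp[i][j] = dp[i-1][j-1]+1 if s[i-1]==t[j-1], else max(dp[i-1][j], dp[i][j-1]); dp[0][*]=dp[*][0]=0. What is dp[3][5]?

2

   ''  1  0  0  0  1  1  1  1
''  0  0  0  0  0  0  0  0  0
 1  0  1  1  1  1  1  1  1  1
 1  0  1  1  1  1  2  2  2  2
 1  0  1  1  1  1  2  3  3  3
 1  0  1  1  1  1  2  3  4  4
 1  0  1  1  1  1  2  3  4  5
 1  0  1  1  1  1  2  3  4  5
 1  0  1  1  1  1  2  3  4  5
 1  0  1  1  1  1  2  3  4  5
 1  0  1  1  1  1  2  3  4  5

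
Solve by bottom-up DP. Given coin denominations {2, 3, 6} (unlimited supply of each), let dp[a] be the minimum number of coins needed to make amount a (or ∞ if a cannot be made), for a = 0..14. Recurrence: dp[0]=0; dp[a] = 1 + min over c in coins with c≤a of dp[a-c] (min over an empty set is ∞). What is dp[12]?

2

 a  0  1  2  3  4  5  6  7  8  9 10 11 12 13 14
dp  0  -  1  1  2  2  1  3  2  2  3  3  2  4  3
(- denotes ∞ / unreachable)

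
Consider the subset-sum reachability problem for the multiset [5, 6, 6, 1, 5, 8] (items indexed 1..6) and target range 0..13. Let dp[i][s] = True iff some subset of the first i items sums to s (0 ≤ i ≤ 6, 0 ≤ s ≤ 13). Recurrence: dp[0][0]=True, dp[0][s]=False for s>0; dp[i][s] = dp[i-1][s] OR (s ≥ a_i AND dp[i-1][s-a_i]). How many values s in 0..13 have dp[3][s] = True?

5

i\s   0   1   2   3   4   5   6   7   8   9  10  11  12  13
  0   T   F   F   F   F   F   F   F   F   F   F   F   F   F
  1   T   F   F   F   F   T   F   F   F   F   F   F   F   F
  2   T   F   F   F   F   T   T   F   F   F   F   T   F   F
  3   T   F   F   F   F   T   T   F   F   F   F   T   T   F
  4   T   T   F   F   F   T   T   T   F   F   F   T   T   T
  5   T   T   F   F   F   T   T   T   F   F   T   T   T   T
  6   T   T   F   F   F   T   T   T   T   T   T   T   T   T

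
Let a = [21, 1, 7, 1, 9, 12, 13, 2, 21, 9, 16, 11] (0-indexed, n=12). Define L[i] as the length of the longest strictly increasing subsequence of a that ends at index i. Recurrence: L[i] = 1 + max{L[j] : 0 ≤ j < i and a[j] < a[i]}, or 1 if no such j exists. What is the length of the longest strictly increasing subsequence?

6

   i    0    1    2    3    4    5    6    7    8    9   10   11
a[i]   21    1    7    1    9   12   13    2   21    9   16   11
L[i]    1    1    2    1    3    4    5    2    6    3    6    4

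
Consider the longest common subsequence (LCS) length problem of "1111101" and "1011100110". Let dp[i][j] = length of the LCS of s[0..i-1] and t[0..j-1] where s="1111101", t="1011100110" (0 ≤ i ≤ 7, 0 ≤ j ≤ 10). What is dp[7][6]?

5

   ''  1  0  1  1  1  0  0  1  1  0
''  0  0  0  0  0  0  0  0  0  0  0
 1  0  1  1  1  1  1  1  1  1  1  1
 1  0  1  1  2  2  2  2  2  2  2  2
 1  0  1  1  2  3  3  3  3  3  3  3
 1  0  1  1  2  3  4  4  4  4  4  4
 1  0  1  1  2  3  4  4  4  5  5  5
 0  0  1  2  2  3  4  5  5  5  5  6
 1  0  1  2  3  3  4  5  5  6  6  6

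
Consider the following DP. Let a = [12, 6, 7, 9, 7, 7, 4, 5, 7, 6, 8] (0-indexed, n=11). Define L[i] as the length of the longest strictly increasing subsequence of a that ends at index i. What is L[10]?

4

   i    0    1    2    3    4    5    6    7    8    9   10
a[i]   12    6    7    9    7    7    4    5    7    6    8
L[i]    1    1    2    3    2    2    1    2    3    3    4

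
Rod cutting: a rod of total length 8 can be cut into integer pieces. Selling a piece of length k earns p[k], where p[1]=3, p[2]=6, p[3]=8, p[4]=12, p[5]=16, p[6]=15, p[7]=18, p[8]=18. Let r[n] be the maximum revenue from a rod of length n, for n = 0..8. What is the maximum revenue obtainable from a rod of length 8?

25

   n    0    1    2    3    4    5    6    7    8
r[n]    0    3    6    9   12   16   19   22   25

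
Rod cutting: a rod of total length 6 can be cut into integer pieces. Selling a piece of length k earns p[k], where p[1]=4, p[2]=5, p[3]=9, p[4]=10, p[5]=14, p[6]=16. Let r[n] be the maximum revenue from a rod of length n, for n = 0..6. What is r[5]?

   n    0    1    2    3    4    5    6
r[n]    0    4    8   12   16   20   24

20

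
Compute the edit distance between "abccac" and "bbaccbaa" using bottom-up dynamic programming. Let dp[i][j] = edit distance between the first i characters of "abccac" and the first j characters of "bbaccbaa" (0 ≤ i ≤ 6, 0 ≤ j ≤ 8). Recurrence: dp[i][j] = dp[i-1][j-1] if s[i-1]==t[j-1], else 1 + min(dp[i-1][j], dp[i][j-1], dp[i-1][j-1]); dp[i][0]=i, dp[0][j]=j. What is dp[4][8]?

5

   ''  b  b  a  c  c  b  a  a
''  0  1  2  3  4  5  6  7  8
 a  1  1  2  2  3  4  5  6  7
 b  2  1  1  2  3  4  4  5  6
 c  3  2  2  2  2  3  4  5  6
 c  4  3  3  3  2  2  3  4  5
 a  5  4  4  3  3  3  3  3  4
 c  6  5  5  4  3  3  4  4  4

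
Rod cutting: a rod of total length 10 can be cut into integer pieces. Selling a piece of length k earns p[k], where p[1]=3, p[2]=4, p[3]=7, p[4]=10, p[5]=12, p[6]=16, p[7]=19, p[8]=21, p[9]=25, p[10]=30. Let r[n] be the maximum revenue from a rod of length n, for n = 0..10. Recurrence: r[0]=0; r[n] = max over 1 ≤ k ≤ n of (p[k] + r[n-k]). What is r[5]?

15

   n    0    1    2    3    4    5    6    7    8    9   10
r[n]    0    3    6    9   12   15   18   21   24   27   30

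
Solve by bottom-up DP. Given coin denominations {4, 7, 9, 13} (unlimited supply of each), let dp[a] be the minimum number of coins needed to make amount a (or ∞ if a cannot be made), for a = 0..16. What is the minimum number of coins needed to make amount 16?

 a  0  1  2  3  4  5  6  7  8  9 10 11 12 13 14 15 16
dp  0  -  -  -  1  -  -  1  2  1  -  2  3  1  2  3  2
(- denotes ∞ / unreachable)

2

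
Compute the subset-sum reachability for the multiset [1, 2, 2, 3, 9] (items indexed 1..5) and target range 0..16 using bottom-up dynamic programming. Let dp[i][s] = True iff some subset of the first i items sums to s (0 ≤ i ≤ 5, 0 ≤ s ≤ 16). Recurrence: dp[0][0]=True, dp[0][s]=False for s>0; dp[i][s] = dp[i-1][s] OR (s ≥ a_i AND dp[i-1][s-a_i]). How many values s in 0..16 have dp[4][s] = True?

i\s   0   1   2   3   4   5   6   7   8   9  10  11  12  13  14  15  16
  0   T   F   F   F   F   F   F   F   F   F   F   F   F   F   F   F   F
  1   T   T   F   F   F   F   F   F   F   F   F   F   F   F   F   F   F
  2   T   T   T   T   F   F   F   F   F   F   F   F   F   F   F   F   F
  3   T   T   T   T   T   T   F   F   F   F   F   F   F   F   F   F   F
  4   T   T   T   T   T   T   T   T   T   F   F   F   F   F   F   F   F
  5   T   T   T   T   T   T   T   T   T   T   T   T   T   T   T   T   T

9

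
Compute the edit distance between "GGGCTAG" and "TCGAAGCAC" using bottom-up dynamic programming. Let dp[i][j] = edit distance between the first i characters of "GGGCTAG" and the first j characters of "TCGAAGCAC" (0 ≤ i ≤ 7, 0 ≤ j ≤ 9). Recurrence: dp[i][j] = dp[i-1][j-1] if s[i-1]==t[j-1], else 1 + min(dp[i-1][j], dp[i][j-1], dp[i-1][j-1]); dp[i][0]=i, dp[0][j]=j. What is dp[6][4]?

   ''  T  C  G  A  A  G  C  A  C
''  0  1  2  3  4  5  6  7  8  9
 G  1  1  2  2  3  4  5  6  7  8
 G  2  2  2  2  3  4  4  5  6  7
 G  3  3  3  2  3  4  4  5  6  7
 C  4  4  3  3  3  4  5  4  5  6
 T  5  4  4  4  4  4  5  5  5  6
 A  6  5  5  5  4  4  5  6  5  6
 G  7  6  6  5  5  5  4  5  6  6

4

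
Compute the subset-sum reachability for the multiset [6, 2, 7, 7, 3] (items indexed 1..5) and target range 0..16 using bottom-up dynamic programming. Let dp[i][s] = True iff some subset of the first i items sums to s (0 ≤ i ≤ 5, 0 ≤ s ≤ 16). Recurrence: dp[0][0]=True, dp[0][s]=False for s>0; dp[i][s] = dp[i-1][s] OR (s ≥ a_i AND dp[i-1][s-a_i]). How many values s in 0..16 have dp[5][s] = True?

15

i\s   0   1   2   3   4   5   6   7   8   9  10  11  12  13  14  15  16
  0   T   F   F   F   F   F   F   F   F   F   F   F   F   F   F   F   F
  1   T   F   F   F   F   F   T   F   F   F   F   F   F   F   F   F   F
  2   T   F   T   F   F   F   T   F   T   F   F   F   F   F   F   F   F
  3   T   F   T   F   F   F   T   T   T   T   F   F   F   T   F   T   F
  4   T   F   T   F   F   F   T   T   T   T   F   F   F   T   T   T   T
  5   T   F   T   T   F   T   T   T   T   T   T   T   T   T   T   T   T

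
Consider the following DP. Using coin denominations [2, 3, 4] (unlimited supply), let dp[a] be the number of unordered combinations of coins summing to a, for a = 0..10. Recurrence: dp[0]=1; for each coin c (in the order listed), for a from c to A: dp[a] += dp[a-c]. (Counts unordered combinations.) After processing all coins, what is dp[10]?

5

after  coin     0     1     2     3     4     5     6     7     8     9    10
          2     1     0     1     0     1     0     1     0     1     0     1
          3     1     0     1     1     1     1     2     1     2     2     2
          4     1     0     1     1     2     1     3     2     4     3     5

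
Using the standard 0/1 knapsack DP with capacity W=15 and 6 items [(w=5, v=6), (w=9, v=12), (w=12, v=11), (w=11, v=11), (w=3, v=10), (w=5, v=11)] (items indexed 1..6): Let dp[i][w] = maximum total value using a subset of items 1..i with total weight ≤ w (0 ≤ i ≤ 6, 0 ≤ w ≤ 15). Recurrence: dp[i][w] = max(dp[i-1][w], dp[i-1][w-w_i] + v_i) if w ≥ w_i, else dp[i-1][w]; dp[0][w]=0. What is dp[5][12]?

22

i\w   0   1   2   3   4   5   6   7   8   9  10  11  12  13  14  15
  0   0   0   0   0   0   0   0   0   0   0   0   0   0   0   0   0
  1   0   0   0   0   0   6   6   6   6   6   6   6   6   6   6   6
  2   0   0   0   0   0   6   6   6   6  12  12  12  12  12  18  18
  3   0   0   0   0   0   6   6   6   6  12  12  12  12  12  18  18
  4   0   0   0   0   0   6   6   6   6  12  12  12  12  12  18  18
  5   0   0   0  10  10  10  10  10  16  16  16  16  22  22  22  22
  6   0   0   0  10  10  11  11  11  21  21  21  21  22  27  27  27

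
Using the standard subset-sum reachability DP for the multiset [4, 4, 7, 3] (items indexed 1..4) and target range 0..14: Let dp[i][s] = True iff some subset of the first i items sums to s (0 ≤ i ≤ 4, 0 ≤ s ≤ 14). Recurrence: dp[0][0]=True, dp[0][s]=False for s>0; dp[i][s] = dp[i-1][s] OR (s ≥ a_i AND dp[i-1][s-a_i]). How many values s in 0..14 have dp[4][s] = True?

8

i\s   0   1   2   3   4   5   6   7   8   9  10  11  12  13  14
  0   T   F   F   F   F   F   F   F   F   F   F   F   F   F   F
  1   T   F   F   F   T   F   F   F   F   F   F   F   F   F   F
  2   T   F   F   F   T   F   F   F   T   F   F   F   F   F   F
  3   T   F   F   F   T   F   F   T   T   F   F   T   F   F   F
  4   T   F   F   T   T   F   F   T   T   F   T   T   F   F   T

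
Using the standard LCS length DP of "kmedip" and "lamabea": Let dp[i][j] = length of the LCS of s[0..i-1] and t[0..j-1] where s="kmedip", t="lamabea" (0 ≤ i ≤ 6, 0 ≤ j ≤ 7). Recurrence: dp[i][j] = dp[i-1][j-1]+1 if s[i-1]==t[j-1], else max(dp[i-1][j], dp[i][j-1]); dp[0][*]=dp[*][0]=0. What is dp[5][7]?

   ''  l  a  m  a  b  e  a
''  0  0  0  0  0  0  0  0
 k  0  0  0  0  0  0  0  0
 m  0  0  0  1  1  1  1  1
 e  0  0  0  1  1  1  2  2
 d  0  0  0  1  1  1  2  2
 i  0  0  0  1  1  1  2  2
 p  0  0  0  1  1  1  2  2

2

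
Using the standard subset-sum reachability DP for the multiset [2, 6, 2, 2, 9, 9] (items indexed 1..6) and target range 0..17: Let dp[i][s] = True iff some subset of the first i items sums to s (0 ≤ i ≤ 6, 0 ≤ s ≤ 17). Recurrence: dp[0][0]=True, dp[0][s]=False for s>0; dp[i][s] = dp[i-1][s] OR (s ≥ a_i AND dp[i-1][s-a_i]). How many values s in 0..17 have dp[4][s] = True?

i\s   0   1   2   3   4   5   6   7   8   9  10  11  12  13  14  15  16  17
  0   T   F   F   F   F   F   F   F   F   F   F   F   F   F   F   F   F   F
  1   T   F   T   F   F   F   F   F   F   F   F   F   F   F   F   F   F   F
  2   T   F   T   F   F   F   T   F   T   F   F   F   F   F   F   F   F   F
  3   T   F   T   F   T   F   T   F   T   F   T   F   F   F   F   F   F   F
  4   T   F   T   F   T   F   T   F   T   F   T   F   T   F   F   F   F   F
  5   T   F   T   F   T   F   T   F   T   T   T   T   T   T   F   T   F   T
  6   T   F   T   F   T   F   T   F   T   T   T   T   T   T   F   T   F   T

7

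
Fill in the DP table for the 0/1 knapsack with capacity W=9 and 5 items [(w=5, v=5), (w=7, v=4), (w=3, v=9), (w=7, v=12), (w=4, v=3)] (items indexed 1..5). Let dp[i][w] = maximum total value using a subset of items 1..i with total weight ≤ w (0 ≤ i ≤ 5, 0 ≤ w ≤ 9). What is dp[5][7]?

12

i\w   0   1   2   3   4   5   6   7   8   9
  0   0   0   0   0   0   0   0   0   0   0
  1   0   0   0   0   0   5   5   5   5   5
  2   0   0   0   0   0   5   5   5   5   5
  3   0   0   0   9   9   9   9   9  14  14
  4   0   0   0   9   9   9   9  12  14  14
  5   0   0   0   9   9   9   9  12  14  14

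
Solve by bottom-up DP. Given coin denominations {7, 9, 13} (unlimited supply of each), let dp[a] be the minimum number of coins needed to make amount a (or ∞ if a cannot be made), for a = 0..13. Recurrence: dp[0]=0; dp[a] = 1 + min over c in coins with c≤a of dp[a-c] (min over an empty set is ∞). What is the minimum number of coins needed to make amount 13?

1

 a  0  1  2  3  4  5  6  7  8  9 10 11 12 13
dp  0  -  -  -  -  -  -  1  -  1  -  -  -  1
(- denotes ∞ / unreachable)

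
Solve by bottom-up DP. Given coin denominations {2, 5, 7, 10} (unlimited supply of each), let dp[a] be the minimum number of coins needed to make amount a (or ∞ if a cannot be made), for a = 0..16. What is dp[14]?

2

 a  0  1  2  3  4  5  6  7  8  9 10 11 12 13 14 15 16
dp  0  -  1  -  2  1  3  1  4  2  1  3  2  4  2  2  3
(- denotes ∞ / unreachable)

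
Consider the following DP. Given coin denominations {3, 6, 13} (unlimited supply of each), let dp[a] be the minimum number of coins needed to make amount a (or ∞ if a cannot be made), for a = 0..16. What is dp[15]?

 a  0  1  2  3  4  5  6  7  8  9 10 11 12 13 14 15 16
dp  0  -  -  1  -  -  1  -  -  2  -  -  2  1  -  3  2
(- denotes ∞ / unreachable)

3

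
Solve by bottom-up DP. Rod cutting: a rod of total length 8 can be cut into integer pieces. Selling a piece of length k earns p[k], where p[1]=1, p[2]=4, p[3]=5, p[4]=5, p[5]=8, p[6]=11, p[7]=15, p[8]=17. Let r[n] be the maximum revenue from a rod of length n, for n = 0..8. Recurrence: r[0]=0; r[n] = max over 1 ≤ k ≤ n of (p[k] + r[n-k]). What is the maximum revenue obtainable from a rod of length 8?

17

   n    0    1    2    3    4    5    6    7    8
r[n]    0    1    4    5    8    9   12   15   17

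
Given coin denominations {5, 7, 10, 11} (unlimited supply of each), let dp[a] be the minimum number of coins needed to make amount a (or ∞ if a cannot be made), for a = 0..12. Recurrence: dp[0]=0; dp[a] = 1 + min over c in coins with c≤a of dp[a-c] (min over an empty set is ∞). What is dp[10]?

1

 a  0  1  2  3  4  5  6  7  8  9 10 11 12
dp  0  -  -  -  -  1  -  1  -  -  1  1  2
(- denotes ∞ / unreachable)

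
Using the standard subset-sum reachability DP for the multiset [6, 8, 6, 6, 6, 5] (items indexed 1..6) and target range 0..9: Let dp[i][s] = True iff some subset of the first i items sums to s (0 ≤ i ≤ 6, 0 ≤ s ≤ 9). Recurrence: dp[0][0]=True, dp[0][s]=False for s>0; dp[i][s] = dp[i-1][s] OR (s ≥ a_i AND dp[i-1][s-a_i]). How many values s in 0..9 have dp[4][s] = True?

i\s   0   1   2   3   4   5   6   7   8   9
  0   T   F   F   F   F   F   F   F   F   F
  1   T   F   F   F   F   F   T   F   F   F
  2   T   F   F   F   F   F   T   F   T   F
  3   T   F   F   F   F   F   T   F   T   F
  4   T   F   F   F   F   F   T   F   T   F
  5   T   F   F   F   F   F   T   F   T   F
  6   T   F   F   F   F   T   T   F   T   F

3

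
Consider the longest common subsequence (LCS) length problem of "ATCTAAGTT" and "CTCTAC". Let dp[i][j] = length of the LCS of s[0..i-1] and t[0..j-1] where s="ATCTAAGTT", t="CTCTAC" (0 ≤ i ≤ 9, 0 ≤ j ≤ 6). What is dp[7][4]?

   ''  C  T  C  T  A  C
''  0  0  0  0  0  0  0
 A  0  0  0  0  0  1  1
 T  0  0  1  1  1  1  1
 C  0  1  1  2  2  2  2
 T  0  1  2  2  3  3  3
 A  0  1  2  2  3  4  4
 A  0  1  2  2  3  4  4
 G  0  1  2  2  3  4  4
 T  0  1  2  2  3  4  4
 T  0  1  2  2  3  4  4

3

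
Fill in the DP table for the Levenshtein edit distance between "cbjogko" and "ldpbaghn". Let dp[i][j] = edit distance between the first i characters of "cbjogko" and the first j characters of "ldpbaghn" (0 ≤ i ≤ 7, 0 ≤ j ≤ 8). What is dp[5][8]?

   ''  l  d  p  b  a  g  h  n
''  0  1  2  3  4  5  6  7  8
 c  1  1  2  3  4  5  6  7  8
 b  2  2  2  3  3  4  5  6  7
 j  3  3  3  3  4  4  5  6  7
 o  4  4  4  4  4  5  5  6  7
 g  5  5  5  5  5  5  5  6  7
 k  6  6  6  6  6  6  6  6  7
 o  7  7  7  7  7  7  7  7  7

7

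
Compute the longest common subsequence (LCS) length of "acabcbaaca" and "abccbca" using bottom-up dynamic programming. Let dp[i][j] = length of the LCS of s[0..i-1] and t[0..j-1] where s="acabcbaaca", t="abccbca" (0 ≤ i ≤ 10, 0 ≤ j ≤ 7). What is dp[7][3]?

3

   ''  a  b  c  c  b  c  a
''  0  0  0  0  0  0  0  0
 a  0  1  1  1  1  1  1  1
 c  0  1  1  2  2  2  2  2
 a  0  1  1  2  2  2  2  3
 b  0  1  2  2  2  3  3  3
 c  0  1  2  3  3  3  4  4
 b  0  1  2  3  3  4  4  4
 a  0  1  2  3  3  4  4  5
 a  0  1  2  3  3  4  4  5
 c  0  1  2  3  4  4  5  5
 a  0  1  2  3  4  4  5  6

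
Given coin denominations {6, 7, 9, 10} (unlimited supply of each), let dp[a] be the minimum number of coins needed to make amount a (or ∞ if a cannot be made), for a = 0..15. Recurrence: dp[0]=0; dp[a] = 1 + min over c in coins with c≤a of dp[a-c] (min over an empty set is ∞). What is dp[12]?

2

 a  0  1  2  3  4  5  6  7  8  9 10 11 12 13 14 15
dp  0  -  -  -  -  -  1  1  -  1  1  -  2  2  2  2
(- denotes ∞ / unreachable)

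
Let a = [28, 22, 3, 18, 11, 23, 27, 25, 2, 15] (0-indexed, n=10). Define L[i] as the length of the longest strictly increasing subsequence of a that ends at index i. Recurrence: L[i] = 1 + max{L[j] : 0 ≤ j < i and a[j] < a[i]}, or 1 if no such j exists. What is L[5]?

   i    0    1    2    3    4    5    6    7    8    9
a[i]   28   22    3   18   11   23   27   25    2   15
L[i]    1    1    1    2    2    3    4    4    1    3

3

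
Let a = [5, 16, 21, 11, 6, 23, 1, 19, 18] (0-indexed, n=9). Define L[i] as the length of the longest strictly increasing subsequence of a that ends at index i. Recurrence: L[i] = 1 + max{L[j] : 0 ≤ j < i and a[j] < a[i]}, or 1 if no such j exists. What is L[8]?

3

   i    0    1    2    3    4    5    6    7    8
a[i]    5   16   21   11    6   23    1   19   18
L[i]    1    2    3    2    2    4    1    3    3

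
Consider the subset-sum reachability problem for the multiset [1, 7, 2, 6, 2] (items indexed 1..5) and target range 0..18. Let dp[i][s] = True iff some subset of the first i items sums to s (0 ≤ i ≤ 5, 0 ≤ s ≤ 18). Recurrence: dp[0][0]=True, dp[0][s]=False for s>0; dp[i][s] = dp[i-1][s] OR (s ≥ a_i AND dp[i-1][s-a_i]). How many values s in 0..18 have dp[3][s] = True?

i\s   0   1   2   3   4   5   6   7   8   9  10  11  12  13  14  15  16  17  18
  0   T   F   F   F   F   F   F   F   F   F   F   F   F   F   F   F   F   F   F
  1   T   T   F   F   F   F   F   F   F   F   F   F   F   F   F   F   F   F   F
  2   T   T   F   F   F   F   F   T   T   F   F   F   F   F   F   F   F   F   F
  3   T   T   T   T   F   F   F   T   T   T   T   F   F   F   F   F   F   F   F
  4   T   T   T   T   F   F   T   T   T   T   T   F   F   T   T   T   T   F   F
  5   T   T   T   T   T   T   T   T   T   T   T   T   T   T   T   T   T   T   T

8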